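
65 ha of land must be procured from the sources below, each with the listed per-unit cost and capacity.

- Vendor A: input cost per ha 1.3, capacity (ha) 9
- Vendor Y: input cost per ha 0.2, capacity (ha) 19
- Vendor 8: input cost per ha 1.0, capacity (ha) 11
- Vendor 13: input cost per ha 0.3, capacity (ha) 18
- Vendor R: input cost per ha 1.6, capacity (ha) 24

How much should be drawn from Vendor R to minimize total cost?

Use sources in increasing cost order.
Vendor Y (0.2): use full 19 → 46 ha to go.
Vendor 13 at 0.3: take all 18 ha → 28 still needed.
Take 11 from Vendor 8 at 1.0 → need 17 more.
Vendor A (1.3): use full 9 → 8 ha to go.
Take 8 from Vendor R at 1.6 to finish.

8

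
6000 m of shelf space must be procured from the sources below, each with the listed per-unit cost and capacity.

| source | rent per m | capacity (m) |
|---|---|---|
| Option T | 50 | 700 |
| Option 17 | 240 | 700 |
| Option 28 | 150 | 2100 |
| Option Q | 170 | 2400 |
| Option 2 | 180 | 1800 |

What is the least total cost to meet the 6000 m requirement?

902000

Fill from the cheapest source first.
Option T at 50: take all 700 m → 5300 still needed.
Take 2100 from Option 28 at 150 → need 3200 more.
Option Q (170): use full 2400 → 800 m to go.
Option 2 (180): take the remaining 800 → done.
Option 17: unused.
Cost = 700×50 + 2100×150 + 2400×170 + 800×180 = 902000.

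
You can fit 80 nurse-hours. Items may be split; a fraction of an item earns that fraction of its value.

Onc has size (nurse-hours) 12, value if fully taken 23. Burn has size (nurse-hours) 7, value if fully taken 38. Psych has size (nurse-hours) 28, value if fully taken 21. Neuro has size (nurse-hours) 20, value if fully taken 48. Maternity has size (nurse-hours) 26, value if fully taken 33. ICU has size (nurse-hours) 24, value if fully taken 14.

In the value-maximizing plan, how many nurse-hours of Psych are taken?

15

Best value per unit of size first: Burn 38/7≈5.43, Neuro 48/20≈2.4, Onc 23/12≈1.92, Maternity 33/26≈1.27, Psych 21/28≈0.75, ICU 14/24≈0.583.
Burn: take in full, 7 nurse-hours for value 38 ; 73 left.
Take all of Neuro (20 nurse-hours, value 48) ; 53 nurse-hours left.
Onc: take in full, 12 nurse-hours for value 23 ; 41 left.
Take all of Maternity (26 nurse-hours, value 33) ; 15 nurse-hours left.
Fill the last 15 nurse-hours with part of Psych: 15/28 of it earns 11.25.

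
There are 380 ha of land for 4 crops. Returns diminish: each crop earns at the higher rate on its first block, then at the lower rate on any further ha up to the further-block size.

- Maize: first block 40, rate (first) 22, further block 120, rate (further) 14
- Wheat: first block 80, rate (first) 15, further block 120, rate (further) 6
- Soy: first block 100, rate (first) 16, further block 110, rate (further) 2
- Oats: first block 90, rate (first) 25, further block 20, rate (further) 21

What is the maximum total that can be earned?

7050

Order all 8 blocks by rate: Oats/tier1 25 > Maize/tier1 22 > Oats/tier2 21 > Soy/tier1 16 > Wheat/tier1 15 > Maize/tier2 14 > Wheat/tier2 6 > Soy/tier2 2.
Oats/tier1 (25): +90 ; 290 left.
Maize/tier1 (22): +40 ; 250 left.
Oats/tier2 (21): +20 ; 230 left.
Fill Soy tier1 block (100 at 16) ; 130 left.
Wheat/tier1 (15): +80 ; 50 left.
Maize/tier2: +50 of 120 at 14; pool empty.
Total = 25×90 + 22×40 + 21×20 + 16×100 + 15×80 + 14×50 = 7050.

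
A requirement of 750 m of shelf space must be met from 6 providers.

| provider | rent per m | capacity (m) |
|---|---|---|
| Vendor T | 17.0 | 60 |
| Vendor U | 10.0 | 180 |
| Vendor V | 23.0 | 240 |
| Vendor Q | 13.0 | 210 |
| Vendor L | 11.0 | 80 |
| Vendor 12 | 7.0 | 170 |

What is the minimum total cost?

8770

Use providers in increasing cost order.
Take 170 from Vendor 12 at 7.0 — need 580 more.
Vendor U at 10.0: take all 180 m — 400 still needed.
Vendor L (11.0): use full 80 — 320 m to go.
Take 210 from Vendor Q at 13.0 — need 110 more.
Take 60 from Vendor T at 17.0 — need 50 more.
Take 50 from Vendor V at 23.0 to finish.
Cost = 170×7.0 + 180×10.0 + 80×11.0 + 210×13.0 + 60×17.0 + 50×23.0 = 8770.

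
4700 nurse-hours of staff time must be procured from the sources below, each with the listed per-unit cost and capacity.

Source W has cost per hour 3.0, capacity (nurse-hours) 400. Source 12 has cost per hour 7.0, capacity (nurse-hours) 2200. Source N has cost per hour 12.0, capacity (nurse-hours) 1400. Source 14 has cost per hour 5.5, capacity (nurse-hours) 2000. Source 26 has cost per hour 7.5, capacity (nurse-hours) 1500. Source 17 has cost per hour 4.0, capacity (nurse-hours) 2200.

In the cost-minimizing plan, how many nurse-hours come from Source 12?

100

Fill from the cheapest source first.
Source W at 3.0: take all 400 nurse-hours ; 4300 still needed.
Take 2200 from Source 17 at 4.0 ; need 2100 more.
Source 14 at 5.5: take all 2000 nurse-hours ; 100 still needed.
Source 12 (7.0): take the remaining 100 ; done.
Source 26, Source N: unused.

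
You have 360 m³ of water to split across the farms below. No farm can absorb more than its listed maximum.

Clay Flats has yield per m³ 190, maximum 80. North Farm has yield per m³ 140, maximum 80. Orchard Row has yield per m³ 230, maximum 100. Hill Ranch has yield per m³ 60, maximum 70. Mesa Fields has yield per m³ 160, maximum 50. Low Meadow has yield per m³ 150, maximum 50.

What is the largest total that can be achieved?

64900

Rank by yield per m³: Orchard Row 230 > Clay Flats 190 > Mesa Fields 160 > Low Meadow 150 > North Farm 140 > Hill Ranch 60.
Orchard Row takes 100 to reach its cap of 100 — 260 left.
Give Clay Flats 80 to hit its cap of 80 — 180 left.
Mesa Fields takes 50 to reach its cap of 50 — 130 left.
Low Meadow: +50 to 50 (cap) — 80 left.
North Farm takes 80 to reach its cap of 80 — 0 left.
Total = 190×80 + 140×80 + 230×100 + 160×50 + 150×50 = 64900.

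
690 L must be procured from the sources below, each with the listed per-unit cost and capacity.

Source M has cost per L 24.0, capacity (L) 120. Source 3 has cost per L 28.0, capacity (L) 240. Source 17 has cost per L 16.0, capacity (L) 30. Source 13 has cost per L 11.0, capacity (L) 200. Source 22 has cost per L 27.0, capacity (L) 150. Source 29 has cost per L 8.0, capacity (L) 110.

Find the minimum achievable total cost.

Use sources in increasing cost order.
Take 110 from Source 29 at 8.0 → need 580 more.
Source 13 (11.0): use full 200 → 380 L to go.
Take 30 from Source 17 at 16.0 → need 350 more.
Take 120 from Source M at 24.0 → need 230 more.
Source 22 at 27.0: take all 150 L → 80 still needed.
Source 3 at 28.0: take 80 of its 240 → requirement met.
Cost = 110×8.0 + 200×11.0 + 30×16.0 + 120×24.0 + 150×27.0 + 80×28.0 = 12730.

12730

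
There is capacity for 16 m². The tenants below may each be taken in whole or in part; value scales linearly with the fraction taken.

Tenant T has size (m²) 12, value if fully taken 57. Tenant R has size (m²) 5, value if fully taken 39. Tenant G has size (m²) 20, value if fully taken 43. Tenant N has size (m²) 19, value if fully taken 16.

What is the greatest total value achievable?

Sort by value density: Tenant R 39/5≈7.8, Tenant T 57/12≈4.75, Tenant G 43/20≈2.15, Tenant N 16/19≈0.842.
Take all of Tenant R (5 m², value 39) — 11 m² left.
Fill the last 11 m² with part of Tenant T: 11/12 of it earns 52.25.
Total value = 91.25.

91.25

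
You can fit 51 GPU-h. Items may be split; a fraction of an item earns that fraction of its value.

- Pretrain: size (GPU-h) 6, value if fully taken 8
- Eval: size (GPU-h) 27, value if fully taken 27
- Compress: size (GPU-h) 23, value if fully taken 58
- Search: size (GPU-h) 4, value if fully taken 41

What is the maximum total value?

125

Sort by value density: Search 41/4≈10.2, Compress 58/23≈2.52, Pretrain 8/6≈1.33, Eval 27/27≈1.
Search: take in full, 4 GPU-h for value 41 → 47 left.
All 23 GPU-h of Compress fit (value 58) → 24 remain.
Pretrain: take in full, 6 GPU-h for value 8 → 18 left.
Only 18 GPU-h remain; take 18/27 of Eval for value 27×18/27 = 18.
Total value = 125.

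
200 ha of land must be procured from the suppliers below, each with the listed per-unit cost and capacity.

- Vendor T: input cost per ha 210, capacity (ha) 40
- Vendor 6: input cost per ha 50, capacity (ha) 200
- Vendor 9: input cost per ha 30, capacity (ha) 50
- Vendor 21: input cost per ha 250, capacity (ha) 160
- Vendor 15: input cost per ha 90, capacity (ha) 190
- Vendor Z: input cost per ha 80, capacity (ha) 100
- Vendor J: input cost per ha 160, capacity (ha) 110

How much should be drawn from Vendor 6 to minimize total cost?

150

Use suppliers in increasing cost order.
Vendor 9 at 30: take all 50 ha — 150 still needed.
Take 150 from Vendor 6 at 50 to finish.
Vendor Z, Vendor 15, Vendor J, Vendor T, Vendor 21: unused.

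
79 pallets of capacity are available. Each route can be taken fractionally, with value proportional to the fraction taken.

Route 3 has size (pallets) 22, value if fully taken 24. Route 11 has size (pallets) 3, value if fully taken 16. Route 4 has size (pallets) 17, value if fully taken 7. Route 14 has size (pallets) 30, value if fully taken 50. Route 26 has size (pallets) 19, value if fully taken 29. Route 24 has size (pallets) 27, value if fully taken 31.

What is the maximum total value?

126

Rank by value-to-size ratio: Route 11 16/3≈5.33, Route 14 50/30≈1.67, Route 26 29/19≈1.53, Route 24 31/27≈1.15, Route 3 24/22≈1.09, Route 4 7/17≈0.412.
All 3 pallets of Route 11 fit (value 16) → 76 remain.
Take all of Route 14 (30 pallets, value 50) → 46 pallets left.
Take all of Route 26 (19 pallets, value 29) → 27 pallets left.
Route 24: take in full, 27 pallets for value 31 → 0 left.
Total value = 126.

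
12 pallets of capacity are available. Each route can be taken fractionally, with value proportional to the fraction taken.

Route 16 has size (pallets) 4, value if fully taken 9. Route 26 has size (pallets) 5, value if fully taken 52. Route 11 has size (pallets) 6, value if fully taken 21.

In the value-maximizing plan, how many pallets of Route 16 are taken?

1

Best value per unit of size first: Route 26 52/5≈10.4, Route 11 21/6≈3.5, Route 16 9/4≈2.25.
Take all of Route 26 (5 pallets, value 52) → 7 pallets left.
Route 11: take in full, 6 pallets for value 21 → 1 left.
Fill the last 1 pallets with part of Route 16: 1/4 of it earns 2.25.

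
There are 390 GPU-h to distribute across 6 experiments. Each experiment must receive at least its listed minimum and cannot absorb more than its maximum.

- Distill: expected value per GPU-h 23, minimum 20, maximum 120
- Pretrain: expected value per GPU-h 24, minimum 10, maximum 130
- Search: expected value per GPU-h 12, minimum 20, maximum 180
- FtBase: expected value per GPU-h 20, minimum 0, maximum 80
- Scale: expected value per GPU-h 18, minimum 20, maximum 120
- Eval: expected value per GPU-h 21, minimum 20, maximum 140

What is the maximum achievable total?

Meeting every minimum uses 20+10+20+0+20+20 = 90 GPU-h, leaving 300.
Order the experiments by expected value per GPU-h: Pretrain 24 > Distill 23 > Eval 21 > FtBase 20 > Scale 18 > Search 12.
Pretrain: +120 to 130 (cap) → 180 left.
Distill takes 100 more to reach its cap of 120 → 80 left.
Only 80 left; Eval takes them to reach 100.
Total = 23×120 + 24×130 + 12×20 + 18×20 + 21×100 = 8580.

8580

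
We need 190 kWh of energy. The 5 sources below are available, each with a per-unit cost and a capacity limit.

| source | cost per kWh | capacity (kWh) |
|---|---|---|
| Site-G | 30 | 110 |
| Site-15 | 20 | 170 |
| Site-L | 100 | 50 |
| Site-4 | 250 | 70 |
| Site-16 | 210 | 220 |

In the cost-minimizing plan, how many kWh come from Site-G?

20

Cheapest first:
Site-15 (20): use full 170 — 20 kWh to go.
Take 20 from Site-G at 30 to finish.
Site-L, Site-16, Site-4: unused.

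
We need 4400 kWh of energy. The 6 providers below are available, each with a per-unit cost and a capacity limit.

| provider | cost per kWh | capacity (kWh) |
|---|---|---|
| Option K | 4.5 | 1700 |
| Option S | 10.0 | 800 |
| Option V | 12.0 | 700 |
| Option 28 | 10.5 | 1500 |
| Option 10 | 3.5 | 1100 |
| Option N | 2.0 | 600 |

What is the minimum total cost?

Cheapest first:
Option N at 2.0: take all 600 kWh ; 3800 still needed.
Take 1100 from Option 10 at 3.5 ; need 2700 more.
Take 1700 from Option K at 4.5 ; need 1000 more.
Take 800 from Option S at 10.0 ; need 200 more.
Take 200 from Option 28 at 10.5 to finish.
Option V: unused.
Cost = 600×2.0 + 1100×3.5 + 1700×4.5 + 800×10.0 + 200×10.5 = 22800.

22800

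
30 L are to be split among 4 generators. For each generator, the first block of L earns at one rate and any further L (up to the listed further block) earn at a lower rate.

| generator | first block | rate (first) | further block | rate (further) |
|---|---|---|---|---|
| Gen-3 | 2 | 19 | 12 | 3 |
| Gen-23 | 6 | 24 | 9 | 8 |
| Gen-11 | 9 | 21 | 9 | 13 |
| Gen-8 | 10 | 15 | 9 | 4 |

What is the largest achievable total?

560

Order all 8 blocks by rate: Gen-23/T1 24 > Gen-11/T1 21 > Gen-3/T1 19 > Gen-8/T1 15 > Gen-11/T2 13 > Gen-23/T2 8 > Gen-8/T2 4 > Gen-3/T2 3.
Fill Gen-23 T1 block (6 at 24) ; 24 left.
Fill Gen-11 T1 block (9 at 21) ; 15 left.
Gen-3 T1 at 19: fill all 2 ; 13 left.
Gen-8/T1 (15): +10 ; 3 left.
3 remain; put them into Gen-11 T2 at 13.
Total = 24×6 + 21×9 + 19×2 + 15×10 + 13×3 = 560.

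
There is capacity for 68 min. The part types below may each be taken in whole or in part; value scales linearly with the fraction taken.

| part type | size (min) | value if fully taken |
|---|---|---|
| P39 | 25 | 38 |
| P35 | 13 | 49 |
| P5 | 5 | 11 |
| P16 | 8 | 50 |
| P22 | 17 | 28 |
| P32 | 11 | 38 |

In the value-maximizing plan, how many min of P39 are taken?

14

Rank by value-to-size ratio: P16 50/8≈6.25, P35 49/13≈3.77, P32 38/11≈3.45, P5 11/5≈2.2, P22 28/17≈1.65, P39 38/25≈1.52.
P16: take in full, 8 min for value 50 → 60 left.
P35: take in full, 13 min for value 49 → 47 left.
Take all of P32 (11 min, value 38) → 36 min left.
All 5 min of P5 fit (value 11) → 31 remain.
P22: take in full, 17 min for value 28 → 14 left.
14 min left: a 14/25 share of P39 gives 38×14/25 = 21.28.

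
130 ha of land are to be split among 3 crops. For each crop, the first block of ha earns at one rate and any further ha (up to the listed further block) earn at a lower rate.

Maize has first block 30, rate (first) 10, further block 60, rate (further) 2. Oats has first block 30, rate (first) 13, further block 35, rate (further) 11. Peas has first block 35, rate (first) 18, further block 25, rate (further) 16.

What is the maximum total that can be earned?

Order all 6 blocks by rate: Peas/T1 18 > Peas/T2 16 > Oats/T1 13 > Oats/T2 11 > Maize/T1 10 > Maize/T2 2.
Fill Peas T1 block (35 at 18) → 95 left.
Fill Peas T2 block (25 at 16) → 70 left.
Fill Oats T1 block (30 at 13) → 40 left.
Fill Oats T2 block (35 at 11) → 5 left.
Maize T1 at 10: only 5 left, fill 5.
Total = 18×35 + 16×25 + 13×30 + 11×35 + 10×5 = 1855.

1855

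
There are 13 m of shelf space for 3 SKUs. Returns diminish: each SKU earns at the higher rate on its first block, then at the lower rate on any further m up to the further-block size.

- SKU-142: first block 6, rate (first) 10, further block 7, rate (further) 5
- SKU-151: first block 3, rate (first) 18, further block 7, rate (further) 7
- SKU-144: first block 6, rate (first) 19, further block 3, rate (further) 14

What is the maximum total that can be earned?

Order all 6 blocks by rate: SKU-144/first 19 > SKU-151/first 18 > SKU-144/second 14 > SKU-142/first 10 > SKU-151/second 7 > SKU-142/second 5.
Fill SKU-144 first block (6 at 19) ; 7 left.
SKU-151/first (18): +3 ; 4 left.
SKU-144/second (14): +3 ; 1 left.
SKU-142 first at 10: only 1 left, fill 1.
Total = 19×6 + 18×3 + 14×3 + 10×1 = 220.

220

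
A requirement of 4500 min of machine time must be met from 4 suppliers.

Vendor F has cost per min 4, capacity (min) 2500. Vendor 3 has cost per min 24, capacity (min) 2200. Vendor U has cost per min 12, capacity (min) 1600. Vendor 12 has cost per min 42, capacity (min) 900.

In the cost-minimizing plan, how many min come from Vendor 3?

Fill from the cheapest supplier first.
Vendor F at 4: take all 2500 min ; 2000 still needed.
Take 1600 from Vendor U at 12 ; need 400 more.
Vendor 3 at 24: take 400 of its 2200 ; requirement met.
Vendor 12: unused.

400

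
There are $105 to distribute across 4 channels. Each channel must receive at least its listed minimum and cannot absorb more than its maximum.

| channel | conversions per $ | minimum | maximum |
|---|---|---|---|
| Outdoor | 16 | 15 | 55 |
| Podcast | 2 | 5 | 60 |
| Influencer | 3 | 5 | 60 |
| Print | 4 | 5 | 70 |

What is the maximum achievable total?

1065

Meeting every minimum uses 15+5+5+5 = 30 $, leaving 75.
Order the channels by conversions per $: Outdoor 16 > Print 4 > Influencer 3 > Podcast 2.
Outdoor: +40 to 55 (cap) → 35 left.
Print: +35 (room for 65) → 40. Pool exhausted.
Total = 16×55 + 2×5 + 3×5 + 4×40 = 1065.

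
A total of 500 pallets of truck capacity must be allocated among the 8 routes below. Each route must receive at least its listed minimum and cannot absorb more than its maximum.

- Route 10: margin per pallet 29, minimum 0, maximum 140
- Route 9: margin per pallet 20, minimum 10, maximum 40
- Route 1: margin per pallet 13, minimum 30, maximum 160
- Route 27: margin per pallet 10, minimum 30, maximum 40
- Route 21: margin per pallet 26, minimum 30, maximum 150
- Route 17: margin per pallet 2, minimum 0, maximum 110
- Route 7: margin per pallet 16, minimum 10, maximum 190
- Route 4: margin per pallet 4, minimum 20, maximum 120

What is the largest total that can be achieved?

Meeting every minimum uses 0+10+30+30+30+0+10+20 = 130 pallets, leaving 370.
Highest margin per pallet first: Route 10 29 > Route 21 26 > Route 9 20 > Route 7 16 > Route 1 13 > Route 27 10 > Route 4 4 > Route 17 2.
Route 10: +140 to 140 (cap) — 230 left.
Route 21: +120 to 150 (cap) — 110 left.
Give Route 9 30 more to hit its cap of 40 — 80 left.
Route 7: +80 (room for 180) → 90. Pool exhausted.
Total = 29×140 + 20×40 + 13×30 + 10×30 + 26×150 + 16×90 + 4×20 = 10970.

10970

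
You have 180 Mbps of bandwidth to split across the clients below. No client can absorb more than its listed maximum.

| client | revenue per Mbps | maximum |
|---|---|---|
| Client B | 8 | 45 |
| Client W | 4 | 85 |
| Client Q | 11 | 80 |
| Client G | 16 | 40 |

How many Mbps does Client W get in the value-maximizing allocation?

Highest revenue per Mbps first: Client G 16 > Client Q 11 > Client B 8 > Client W 4.
Client G: +40 to 40 (cap) — 140 left.
Client Q: +80 to 80 (cap) — 60 left.
Give Client B 45 to hit its cap of 45 — 15 left.
Only 15 left; Client W takes them to reach 15.

15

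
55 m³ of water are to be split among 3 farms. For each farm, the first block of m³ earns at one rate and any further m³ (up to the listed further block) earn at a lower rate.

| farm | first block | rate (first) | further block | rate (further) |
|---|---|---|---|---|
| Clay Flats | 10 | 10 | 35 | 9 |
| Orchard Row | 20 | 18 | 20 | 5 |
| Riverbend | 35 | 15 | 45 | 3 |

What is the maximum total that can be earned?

885

Rank every tier by rate: Orchard Row/first 18 > Riverbend/first 15 > Clay Flats/first 10 > Clay Flats/second 9 > Orchard Row/second 5 > Riverbend/second 3.
Fill Orchard Row first block (20 at 18) → 35 left.
Fill Riverbend first block (35 at 15) → 0 left.
Total = 18×20 + 15×35 = 885.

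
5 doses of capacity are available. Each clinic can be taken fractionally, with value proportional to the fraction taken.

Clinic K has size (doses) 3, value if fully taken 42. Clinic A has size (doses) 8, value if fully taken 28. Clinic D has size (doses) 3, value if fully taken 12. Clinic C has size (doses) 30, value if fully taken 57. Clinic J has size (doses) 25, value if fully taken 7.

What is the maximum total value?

50

Sort by value density: Clinic K 42/3≈14, Clinic D 12/3≈4, Clinic A 28/8≈3.5, Clinic C 57/30≈1.9, Clinic J 7/25≈0.28.
Clinic K: take in full, 3 doses for value 42 — 2 left.
Fill the last 2 doses with part of Clinic D: 2/3 of it earns 8.
Total value = 50.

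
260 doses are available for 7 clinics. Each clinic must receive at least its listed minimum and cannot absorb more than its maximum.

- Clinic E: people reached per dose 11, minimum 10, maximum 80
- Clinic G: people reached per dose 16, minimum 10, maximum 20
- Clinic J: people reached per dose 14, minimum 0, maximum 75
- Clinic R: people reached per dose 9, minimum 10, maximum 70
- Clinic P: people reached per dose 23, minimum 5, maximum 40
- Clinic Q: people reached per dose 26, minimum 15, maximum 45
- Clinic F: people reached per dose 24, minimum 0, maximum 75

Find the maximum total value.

Meeting every minimum uses 10+10+0+10+5+15+0 = 50 doses, leaving 210.
Order the clinics by people reached per dose: Clinic Q 26 > Clinic F 24 > Clinic P 23 > Clinic G 16 > Clinic J 14 > Clinic E 11 > Clinic R 9.
Clinic Q: +30 to 45 (cap) ; 180 left.
Give Clinic F 75 more to hit its cap of 75 ; 105 left.
Clinic P takes 35 more to reach its cap of 40 ; 70 left.
Give Clinic G 10 more to hit its cap of 20 ; 60 left.
Only 60 left; Clinic J takes them to reach 60.
Total = 11×10 + 16×20 + 14×60 + 9×10 + 23×40 + 26×45 + 24×75 = 5250.

5250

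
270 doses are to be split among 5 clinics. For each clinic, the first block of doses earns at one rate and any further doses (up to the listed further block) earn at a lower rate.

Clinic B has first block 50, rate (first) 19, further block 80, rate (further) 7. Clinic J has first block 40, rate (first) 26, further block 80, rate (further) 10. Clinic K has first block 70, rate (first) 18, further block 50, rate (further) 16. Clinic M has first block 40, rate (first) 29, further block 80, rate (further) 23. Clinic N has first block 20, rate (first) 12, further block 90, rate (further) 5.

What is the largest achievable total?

6070

Treat each block as its own option and order by rate: Clinic M/T1 29 > Clinic J/T1 26 > Clinic M/T2 23 > Clinic B/T1 19 > Clinic K/T1 18 > Clinic K/T2 16 > Clinic N/T1 12 > Clinic J/T2 10 > Clinic B/T2 7 > Clinic N/T2 5.
Fill Clinic M T1 block (40 at 29) — 230 left.
Fill Clinic J T1 block (40 at 26) — 190 left.
Clinic M/T2 (23): +80 — 110 left.
Fill Clinic B T1 block (50 at 19) — 60 left.
60 remain; put them into Clinic K T1 at 18.
Total = 29×40 + 26×40 + 23×80 + 19×50 + 18×60 = 6070.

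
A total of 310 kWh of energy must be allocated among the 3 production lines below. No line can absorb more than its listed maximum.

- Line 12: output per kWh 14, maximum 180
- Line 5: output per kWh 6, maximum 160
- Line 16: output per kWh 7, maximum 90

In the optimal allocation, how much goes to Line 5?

Rank by output per kWh: Line 12 14 > Line 16 7 > Line 5 6.
Line 12: +180 to 180 (cap) → 130 left.
Give Line 16 90 to hit its cap of 90 → 40 left.
Line 5: +40 (room for 160) → 40. Pool exhausted.

40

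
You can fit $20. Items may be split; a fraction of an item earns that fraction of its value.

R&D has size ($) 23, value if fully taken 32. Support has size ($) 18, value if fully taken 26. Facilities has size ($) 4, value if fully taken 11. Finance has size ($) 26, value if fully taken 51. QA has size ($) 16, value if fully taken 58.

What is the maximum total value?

Rank by value-to-size ratio: QA 58/16≈3.62, Facilities 11/4≈2.75, Finance 51/26≈1.96, Support 26/18≈1.44, R&D 32/23≈1.39.
All 16 $ of QA fit (value 58) — 4 remain.
Facilities: take in full, 4 $ for value 11 — 0 left.
Total value = 69.

69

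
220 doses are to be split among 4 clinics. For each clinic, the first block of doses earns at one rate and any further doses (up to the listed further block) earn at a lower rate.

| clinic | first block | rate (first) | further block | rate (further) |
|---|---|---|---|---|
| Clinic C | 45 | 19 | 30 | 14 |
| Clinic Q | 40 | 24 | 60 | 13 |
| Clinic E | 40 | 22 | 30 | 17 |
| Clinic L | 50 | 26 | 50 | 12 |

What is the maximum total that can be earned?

4715

Order all 8 blocks by rate: Clinic L/tier1 26 > Clinic Q/tier1 24 > Clinic E/tier1 22 > Clinic C/tier1 19 > Clinic E/tier2 17 > Clinic C/tier2 14 > Clinic Q/tier2 13 > Clinic L/tier2 12.
Clinic L/tier1 (26): +50 — 170 left.
Clinic Q/tier1 (24): +40 — 130 left.
Clinic E/tier1 (22): +40 — 90 left.
Clinic C/tier1 (19): +45 — 45 left.
Clinic E/tier2 (17): +30 — 15 left.
Clinic C tier2 at 14: only 15 left, fill 15.
Total = 26×50 + 24×40 + 22×40 + 19×45 + 17×30 + 14×15 = 4715.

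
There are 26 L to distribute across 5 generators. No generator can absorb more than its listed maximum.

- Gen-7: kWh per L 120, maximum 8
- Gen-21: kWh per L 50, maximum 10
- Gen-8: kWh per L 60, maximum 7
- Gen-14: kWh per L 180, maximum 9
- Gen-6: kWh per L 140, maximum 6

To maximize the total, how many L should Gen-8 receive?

3

Rank by kWh per L: Gen-14 180 > Gen-6 140 > Gen-7 120 > Gen-8 60 > Gen-21 50.
Give Gen-14 9 to hit its cap of 9 — 17 left.
Gen-6: +6 to 6 (cap) — 11 left.
Gen-7: +8 to 8 (cap) — 3 left.
Gen-8: +3 (room for 7) → 3. Pool exhausted.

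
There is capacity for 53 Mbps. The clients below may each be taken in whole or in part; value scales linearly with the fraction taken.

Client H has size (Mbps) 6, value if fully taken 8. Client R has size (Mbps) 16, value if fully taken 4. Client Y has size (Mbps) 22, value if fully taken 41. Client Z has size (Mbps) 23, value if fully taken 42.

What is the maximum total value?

91.5

Best value per unit of size first: Client Y 41/22≈1.86, Client Z 42/23≈1.83, Client H 8/6≈1.33, Client R 4/16≈0.25.
Client Y: take in full, 22 Mbps for value 41 — 31 left.
Client Z: take in full, 23 Mbps for value 42 — 8 left.
Take all of Client H (6 Mbps, value 8) — 2 Mbps left.
2 Mbps left: a 2/16 share of Client R gives 4×2/16 = 0.5.
Total value = 91.5.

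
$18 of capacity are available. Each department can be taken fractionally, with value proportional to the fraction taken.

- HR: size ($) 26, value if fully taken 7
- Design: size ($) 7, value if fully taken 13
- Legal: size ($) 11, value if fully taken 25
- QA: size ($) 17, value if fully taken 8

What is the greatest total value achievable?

38

Sort by value density: Legal 25/11≈2.27, Design 13/7≈1.86, QA 8/17≈0.471, HR 7/26≈0.269.
Legal: take in full, 11 $ for value 25 — 7 left.
Take all of Design (7 $, value 13) — 0 $ left.
Total value = 38.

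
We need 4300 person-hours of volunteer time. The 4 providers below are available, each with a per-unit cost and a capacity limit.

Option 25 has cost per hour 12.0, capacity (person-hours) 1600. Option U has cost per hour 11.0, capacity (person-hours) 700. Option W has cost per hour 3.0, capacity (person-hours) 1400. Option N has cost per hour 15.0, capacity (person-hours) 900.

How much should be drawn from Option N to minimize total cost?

600

Fill from the cheapest provider first.
Take 1400 from Option W at 3.0 — need 2900 more.
Option U at 11.0: take all 700 person-hours — 2200 still needed.
Take 1600 from Option 25 at 12.0 — need 600 more.
Option N at 15.0: take 600 of its 900 — requirement met.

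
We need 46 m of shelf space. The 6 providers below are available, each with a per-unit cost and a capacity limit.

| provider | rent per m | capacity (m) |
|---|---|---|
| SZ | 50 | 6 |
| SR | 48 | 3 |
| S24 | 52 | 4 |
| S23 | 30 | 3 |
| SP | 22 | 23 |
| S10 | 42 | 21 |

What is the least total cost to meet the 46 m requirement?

1436

Fill from the cheapest provider first.
Take 23 from SP at 22 — need 23 more.
S23 at 30: take all 3 m — 20 still needed.
S10 at 42: take 20 of its 21 — requirement met.
SR, SZ, S24: unused.
Cost = 23×22 + 3×30 + 20×42 = 1436.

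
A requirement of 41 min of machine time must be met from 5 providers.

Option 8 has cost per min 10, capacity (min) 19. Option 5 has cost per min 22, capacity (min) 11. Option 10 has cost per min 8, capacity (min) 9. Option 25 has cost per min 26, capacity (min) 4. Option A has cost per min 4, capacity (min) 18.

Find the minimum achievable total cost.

284

Cheapest first:
Option A (4): use full 18 — 23 min to go.
Option 10 at 8: take all 9 min — 14 still needed.
Option 8 at 10: take 14 of its 19 — requirement met.
Option 5, Option 25: unused.
Cost = 18×4 + 9×8 + 14×10 = 284.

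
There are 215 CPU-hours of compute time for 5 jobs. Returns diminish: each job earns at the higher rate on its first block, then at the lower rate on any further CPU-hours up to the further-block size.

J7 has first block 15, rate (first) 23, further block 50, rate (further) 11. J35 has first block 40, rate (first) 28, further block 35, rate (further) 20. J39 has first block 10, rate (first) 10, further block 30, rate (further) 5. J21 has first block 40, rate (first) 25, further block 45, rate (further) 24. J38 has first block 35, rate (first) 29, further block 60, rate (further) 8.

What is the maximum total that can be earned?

5315

Treat each block as its own option and order by rate: J38/T1 29 > J35/T1 28 > J21/T1 25 > J21/T2 24 > J7/T1 23 > J35/T2 20 > J7/T2 11 > J39/T1 10 > J38/T2 8 > J39/T2 5.
Fill J38 T1 block (35 at 29) → 180 left.
J35 T1 at 28: fill all 40 → 140 left.
J21/T1 (25): +40 → 100 left.
J21/T2 (24): +45 → 55 left.
Fill J7 T1 block (15 at 23) → 40 left.
Fill J35 T2 block (35 at 20) → 5 left.
J7/T2: +5 of 50 at 11; pool empty.
Total = 29×35 + 28×40 + 25×40 + 24×45 + 23×15 + 20×35 + 11×5 = 5315.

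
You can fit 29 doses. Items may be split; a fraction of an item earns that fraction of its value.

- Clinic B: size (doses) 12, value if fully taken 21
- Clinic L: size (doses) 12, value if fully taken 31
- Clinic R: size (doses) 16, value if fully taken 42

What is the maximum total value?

74.75

Best value per unit of size first: Clinic R 42/16≈2.62, Clinic L 31/12≈2.58, Clinic B 21/12≈1.75.
Clinic R: take in full, 16 doses for value 42 — 13 left.
All 12 doses of Clinic L fit (value 31) — 1 remain.
Fill the last 1 doses with part of Clinic B: 1/12 of it earns 1.75.
Total value = 74.75.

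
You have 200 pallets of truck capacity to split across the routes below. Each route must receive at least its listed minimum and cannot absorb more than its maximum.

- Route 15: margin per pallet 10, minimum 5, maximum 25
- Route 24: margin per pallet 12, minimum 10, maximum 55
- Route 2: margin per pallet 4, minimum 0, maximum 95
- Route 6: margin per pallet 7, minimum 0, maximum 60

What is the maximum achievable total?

1570

Meeting every minimum uses 5+10+0+0 = 15 pallets, leaving 185.
Order the routes by margin per pallet: Route 24 12 > Route 15 10 > Route 6 7 > Route 2 4.
Route 24: +45 to 55 (cap) — 140 left.
Route 15 takes 20 more to reach its cap of 25 — 120 left.
Give Route 6 60 more to hit its cap of 60 — 60 left.
Route 2: +60 (room for 95) → 60. Pool exhausted.
Total = 10×25 + 12×55 + 4×60 + 7×60 = 1570.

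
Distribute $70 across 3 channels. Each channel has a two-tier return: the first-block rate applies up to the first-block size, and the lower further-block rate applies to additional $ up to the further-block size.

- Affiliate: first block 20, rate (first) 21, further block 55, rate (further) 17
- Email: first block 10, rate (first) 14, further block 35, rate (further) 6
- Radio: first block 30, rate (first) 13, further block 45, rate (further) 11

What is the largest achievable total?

Treat each block as its own option and order by rate: Affiliate/T1 21 > Affiliate/T2 17 > Email/T1 14 > Radio/T1 13 > Radio/T2 11 > Email/T2 6.
Affiliate T1 at 21: fill all 20 → 50 left.
50 remain; put them into Affiliate T2 at 17.
Total = 21×20 + 17×50 = 1270.

1270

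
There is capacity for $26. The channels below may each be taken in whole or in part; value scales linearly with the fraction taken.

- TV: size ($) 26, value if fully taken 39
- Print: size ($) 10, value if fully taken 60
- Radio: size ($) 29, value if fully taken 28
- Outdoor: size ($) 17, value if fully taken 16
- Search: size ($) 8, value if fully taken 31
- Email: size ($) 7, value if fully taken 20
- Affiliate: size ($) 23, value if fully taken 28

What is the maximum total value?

112.5

Best value per unit of size first: Print 60/10≈6, Search 31/8≈3.88, Email 20/7≈2.86, TV 39/26≈1.5, Affiliate 28/23≈1.22, Radio 28/29≈0.966, Outdoor 16/17≈0.941.
Print: take in full, 10 $ for value 60 — 16 left.
Take all of Search (8 $, value 31) — 8 $ left.
Email: take in full, 7 $ for value 20 — 1 left.
1 $ left: a 1/26 share of TV gives 39×1/26 = 1.5.
Total value = 112.5.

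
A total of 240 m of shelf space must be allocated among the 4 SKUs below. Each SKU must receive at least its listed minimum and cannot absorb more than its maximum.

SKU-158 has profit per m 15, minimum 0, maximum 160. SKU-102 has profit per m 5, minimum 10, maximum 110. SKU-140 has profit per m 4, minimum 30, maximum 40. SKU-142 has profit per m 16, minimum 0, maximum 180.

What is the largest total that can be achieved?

Meeting every minimum uses 0+10+30+0 = 40 m, leaving 200.
Highest profit per m first: SKU-142 16 > SKU-158 15 > SKU-102 5 > SKU-140 4.
SKU-142: +180 to 180 (cap) ; 20 left.
SKU-158: +20 (room for 160) → 20. Pool exhausted.
Total = 15×20 + 5×10 + 4×30 + 16×180 = 3350.

3350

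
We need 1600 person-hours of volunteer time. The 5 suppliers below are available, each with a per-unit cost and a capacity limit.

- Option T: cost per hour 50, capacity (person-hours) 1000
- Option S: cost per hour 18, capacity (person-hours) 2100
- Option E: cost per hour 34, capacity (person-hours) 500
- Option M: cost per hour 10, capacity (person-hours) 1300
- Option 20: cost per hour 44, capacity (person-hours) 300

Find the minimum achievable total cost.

Cheapest first:
Option M (10): use full 1300 — 300 person-hours to go.
Take 300 from Option S at 18 to finish.
Option E, Option 20, Option T: unused.
Cost = 1300×10 + 300×18 = 18400.

18400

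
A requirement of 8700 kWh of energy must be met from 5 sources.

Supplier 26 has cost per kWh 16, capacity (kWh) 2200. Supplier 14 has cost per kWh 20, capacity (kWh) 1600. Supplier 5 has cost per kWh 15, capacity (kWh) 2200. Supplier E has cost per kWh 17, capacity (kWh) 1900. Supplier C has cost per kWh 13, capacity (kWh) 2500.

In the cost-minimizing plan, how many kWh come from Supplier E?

Fill from the cheapest source first.
Supplier C (13): use full 2500 → 6200 kWh to go.
Supplier 5 at 15: take all 2200 kWh → 4000 still needed.
Take 2200 from Supplier 26 at 16 → need 1800 more.
Supplier E at 17: take 1800 of its 1900 → requirement met.
Supplier 14: unused.

1800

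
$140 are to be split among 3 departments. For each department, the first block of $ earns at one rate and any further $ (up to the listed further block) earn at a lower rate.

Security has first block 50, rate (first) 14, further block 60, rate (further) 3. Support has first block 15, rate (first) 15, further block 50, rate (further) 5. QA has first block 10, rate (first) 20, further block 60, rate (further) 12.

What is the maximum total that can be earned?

1870

Treat each block as its own option and order by rate: QA/T1 20 > Support/T1 15 > Security/T1 14 > QA/T2 12 > Support/T2 5 > Security/T2 3.
QA/T1 (20): +10 ; 130 left.
Support/T1 (15): +15 ; 115 left.
Fill Security T1 block (50 at 14) ; 65 left.
QA T2 at 12: fill all 60 ; 5 left.
Support/T2: +5 of 50 at 5; pool empty.
Total = 20×10 + 15×15 + 14×50 + 12×60 + 5×5 = 1870.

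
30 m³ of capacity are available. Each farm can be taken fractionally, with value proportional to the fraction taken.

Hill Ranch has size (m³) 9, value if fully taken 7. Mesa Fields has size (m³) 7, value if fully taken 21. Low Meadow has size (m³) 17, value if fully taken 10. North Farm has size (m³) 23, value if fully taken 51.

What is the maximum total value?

72

Sort by value density: Mesa Fields 21/7≈3, North Farm 51/23≈2.22, Hill Ranch 7/9≈0.778, Low Meadow 10/17≈0.588.
All 7 m³ of Mesa Fields fit (value 21) — 23 remain.
North Farm: take in full, 23 m³ for value 51 — 0 left.
Total value = 72.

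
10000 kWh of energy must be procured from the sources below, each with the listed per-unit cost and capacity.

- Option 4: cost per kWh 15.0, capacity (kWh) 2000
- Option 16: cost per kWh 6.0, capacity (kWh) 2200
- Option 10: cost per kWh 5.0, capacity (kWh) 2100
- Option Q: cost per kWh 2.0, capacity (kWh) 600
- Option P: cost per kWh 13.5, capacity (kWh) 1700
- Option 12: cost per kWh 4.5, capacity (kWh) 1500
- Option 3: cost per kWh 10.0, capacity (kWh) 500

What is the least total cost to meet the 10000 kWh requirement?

Cheapest first:
Option Q at 2.0: take all 600 kWh — 9400 still needed.
Option 12 (4.5): use full 1500 — 7900 kWh to go.
Take 2100 from Option 10 at 5.0 — need 5800 more.
Take 2200 from Option 16 at 6.0 — need 3600 more.
Option 3 at 10.0: take all 500 kWh — 3100 still needed.
Take 1700 from Option P at 13.5 — need 1400 more.
Take 1400 from Option 4 at 15.0 to finish.
Cost = 600×2.0 + 1500×4.5 + 2100×5.0 + 2200×6.0 + 500×10.0 + 1700×13.5 + 1400×15.0 = 80600.

80600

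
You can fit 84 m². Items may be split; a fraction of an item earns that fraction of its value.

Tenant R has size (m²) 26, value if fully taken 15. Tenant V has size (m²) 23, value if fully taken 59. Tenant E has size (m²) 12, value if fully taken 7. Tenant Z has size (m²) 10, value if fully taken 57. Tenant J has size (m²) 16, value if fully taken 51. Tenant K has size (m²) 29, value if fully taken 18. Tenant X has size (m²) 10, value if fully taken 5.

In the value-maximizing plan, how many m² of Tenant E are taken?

6

Sort by value density: Tenant Z 57/10≈5.7, Tenant J 51/16≈3.19, Tenant V 59/23≈2.57, Tenant K 18/29≈0.621, Tenant E 7/12≈0.583, Tenant R 15/26≈0.577, Tenant X 5/10≈0.5.
All 10 m² of Tenant Z fit (value 57) → 74 remain.
Take all of Tenant J (16 m², value 51) → 58 m² left.
Take all of Tenant V (23 m², value 59) → 35 m² left.
All 29 m² of Tenant K fit (value 18) → 6 remain.
6 m² left: a 6/12 share of Tenant E gives 7×6/12 = 3.5.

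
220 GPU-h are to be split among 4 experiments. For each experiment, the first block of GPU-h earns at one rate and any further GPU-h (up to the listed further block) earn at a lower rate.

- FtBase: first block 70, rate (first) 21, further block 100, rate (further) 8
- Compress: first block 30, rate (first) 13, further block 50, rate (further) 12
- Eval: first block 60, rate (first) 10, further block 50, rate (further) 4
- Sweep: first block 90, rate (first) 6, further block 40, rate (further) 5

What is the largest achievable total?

Order all 8 blocks by rate: FtBase/T1 21 > Compress/T1 13 > Compress/T2 12 > Eval/T1 10 > FtBase/T2 8 > Sweep/T1 6 > Sweep/T2 5 > Eval/T2 4.
FtBase/T1 (21): +70 — 150 left.
Fill Compress T1 block (30 at 13) — 120 left.
Compress/T2 (12): +50 — 70 left.
Eval T1 at 10: fill all 60 — 10 left.
FtBase/T2: +10 of 100 at 8; pool empty.
Total = 21×70 + 13×30 + 12×50 + 10×60 + 8×10 = 3140.

3140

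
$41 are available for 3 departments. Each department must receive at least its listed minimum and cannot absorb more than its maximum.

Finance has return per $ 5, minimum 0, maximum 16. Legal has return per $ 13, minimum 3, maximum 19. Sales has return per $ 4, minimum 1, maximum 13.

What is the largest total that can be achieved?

351

Meeting every minimum uses 0+3+1 = 4 $, leaving 37.
Highest return per $ first: Legal 13 > Finance 5 > Sales 4.
Give Legal 16 more to hit its cap of 19 → 21 left.
Give Finance 16 more to hit its cap of 16 → 5 left.
Sales has room for 12 more but only 5 remain, so it gets 6.
Total = 5×16 + 13×19 + 4×6 = 351.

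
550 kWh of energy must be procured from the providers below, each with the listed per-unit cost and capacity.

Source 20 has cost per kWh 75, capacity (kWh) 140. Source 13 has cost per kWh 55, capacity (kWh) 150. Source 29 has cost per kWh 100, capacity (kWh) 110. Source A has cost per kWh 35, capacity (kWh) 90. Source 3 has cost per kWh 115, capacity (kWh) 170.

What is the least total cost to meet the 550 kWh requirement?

Fill from the cheapest provider first.
Source A (35): use full 90 → 460 kWh to go.
Source 13 at 55: take all 150 kWh → 310 still needed.
Source 20 at 75: take all 140 kWh → 170 still needed.
Take 110 from Source 29 at 100 → need 60 more.
Source 3 (115): take the remaining 60 → done.
Cost = 90×35 + 150×55 + 140×75 + 110×100 + 60×115 = 39800.

39800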